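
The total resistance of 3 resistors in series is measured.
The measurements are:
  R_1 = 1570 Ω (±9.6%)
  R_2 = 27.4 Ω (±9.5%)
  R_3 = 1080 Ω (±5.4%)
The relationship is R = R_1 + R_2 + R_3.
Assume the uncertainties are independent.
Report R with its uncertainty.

2680 ± 162 Ω

R is a linear combination, so absolute uncertainties add in quadrature:
  (δR_1)² = 22700;  (δR_2)² = 6.78;  (δR_3)² = 3400
δR = √(26100) = 162 Ω
R = 2680 Ω.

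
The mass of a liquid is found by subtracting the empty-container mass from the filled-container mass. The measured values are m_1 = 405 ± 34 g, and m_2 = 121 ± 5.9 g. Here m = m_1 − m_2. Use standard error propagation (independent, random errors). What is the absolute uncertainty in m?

m is a linear combination, so absolute uncertainties add in quadrature:
  (δm_1)² = 1160;  (δm_2)² = 34.8
δm = √(1190) = 34.5 g

34.5 g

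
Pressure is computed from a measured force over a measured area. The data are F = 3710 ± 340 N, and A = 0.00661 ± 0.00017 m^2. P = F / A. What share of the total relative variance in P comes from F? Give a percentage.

(δP/P)² = (1·δF/F)² + (-1·δA/A)²
  F term: (1×0.0916)² = 0.00840
  A term: (-1×0.0257)² = 0.000661
Total = 0.00906. Share from F = 0.00840/0.00906 = 0.927.

92.7%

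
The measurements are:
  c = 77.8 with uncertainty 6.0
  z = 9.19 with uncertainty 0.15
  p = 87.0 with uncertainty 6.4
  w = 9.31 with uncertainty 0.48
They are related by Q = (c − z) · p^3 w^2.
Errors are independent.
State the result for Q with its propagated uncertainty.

(3.92 ± 1.01) × 10^9

Let u = c − z = 68.6. δu = √(δc² + δz²) = √(36.0 + 0.0225) = 6.00, so δu/u = 0.0875.
Q is then a monomial in u, p, w:
δQ/Q = √((δu/u)² + (3·δp/p)² + (2·δw/w)²) = √(0.00765 + 0.0487 + 0.0106) = 0.259
Q = 3.92e+09, so δQ = 0.259 × 3.92e+09 = 1.01e+09.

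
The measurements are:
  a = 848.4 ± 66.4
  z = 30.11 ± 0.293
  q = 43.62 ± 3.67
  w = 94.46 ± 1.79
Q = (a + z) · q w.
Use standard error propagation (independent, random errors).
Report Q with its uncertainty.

(3.620 ± 0.415) × 10^6

Let u = a + z = 878.5. δu = √(δa² + δz²) = √(4410 + 0.0858) = 66.4, so δu/u = 0.0756.
Q is then a monomial in u, q, w:
δQ/Q = √((δu/u)² + (1·δq/q)² + (1·δw/w)²) = √(0.00571 + 0.00708 + 0.000359) = 0.115
Q = 3.62e+06, so δQ = 0.115 × 3.62e+06 = 4.15e+05.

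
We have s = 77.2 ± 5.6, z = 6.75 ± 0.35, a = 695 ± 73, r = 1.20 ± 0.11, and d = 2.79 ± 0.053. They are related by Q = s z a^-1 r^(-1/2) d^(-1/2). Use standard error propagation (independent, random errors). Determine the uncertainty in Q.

0.0596

For a monomial Q ∝ s, z, a^-1, r^(-1/2), d^(-1/2), fractional errors add in quadrature:
  (1·δs/s)² = (1×0.0725)² = 0.00526;  (1·δz/z)² = (1×0.0519)² = 0.00269;  (-1·δa/a)² = (-1×0.105)² = 0.0110;  (−½·δr/r)² = (-0.5×0.0917)² = 0.00210;  (−½·δd/d)² = (-0.5×0.0190)² = 9.02e-05
δQ/Q = √(0.0212) = 0.146
Q = 0.410, so δQ = 0.146 × 0.410 = 0.0596.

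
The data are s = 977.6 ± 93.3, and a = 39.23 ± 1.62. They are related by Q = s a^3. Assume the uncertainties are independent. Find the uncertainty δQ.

9.23e+06

Each factor contributes (exponent × relative error)² to (δQ/Q)²:
  (1·δs/s)² = (1×0.0954)² = 0.00911;  (3·δa/a)² = (3×0.0413)² = 0.0153
δQ/Q = √(0.0245) = 0.156
Q = 5.902e+07, so δQ = 0.156 × 5.902e+07 = 9.23e+06.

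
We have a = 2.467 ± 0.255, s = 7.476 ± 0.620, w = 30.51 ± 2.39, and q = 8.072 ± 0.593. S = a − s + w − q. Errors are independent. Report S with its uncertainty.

17.43 ± 2.55

Each term contributes (cᵢ δxᵢ)² to (δS)²:
  (δa)² = 0.0650;  (δs)² = 0.384;  (δw)² = 5.71;  (δq)² = 0.352
δS = √(6.51) = 2.55
S = 17.43.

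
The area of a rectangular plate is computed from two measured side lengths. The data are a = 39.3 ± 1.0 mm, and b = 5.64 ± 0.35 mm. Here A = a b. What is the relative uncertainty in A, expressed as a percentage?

6.71%

Relative error in a monomial: (δA/A)² = Σ (nᵢ · δxᵢ/xᵢ)².
  (1·δa/a)² = (1×0.0254)² = 0.000647;  (1·δb/b)² = (1×0.0621)² = 0.00385
δA/A = √(0.00450) = 0.0671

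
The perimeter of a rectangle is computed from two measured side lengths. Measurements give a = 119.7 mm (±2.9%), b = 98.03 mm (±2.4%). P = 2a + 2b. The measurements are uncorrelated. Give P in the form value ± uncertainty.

P is a linear combination, so absolute uncertainties add in quadrature:
  (2·δa)² = 48.2;  (2·δb)² = 22.1
δP = √(70.3) = 8.39 mm
P = 435.5 mm.

435.5 ± 8.39 mm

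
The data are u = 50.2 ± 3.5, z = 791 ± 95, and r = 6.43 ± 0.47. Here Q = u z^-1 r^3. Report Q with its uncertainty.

Products/powers → add relative errors in quadrature, weighted by exponent:
  (1·δu/u)² = (1×0.0697)² = 0.00486;  (-1·δz/z)² = (-1×0.120)² = 0.0144;  (3·δr/r)² = (3×0.0731)² = 0.0481
δQ/Q = √(0.0674) = 0.260
Q = 16.9, so δQ = 0.260 × 16.9 = 4.38.

16.9 ± 4.38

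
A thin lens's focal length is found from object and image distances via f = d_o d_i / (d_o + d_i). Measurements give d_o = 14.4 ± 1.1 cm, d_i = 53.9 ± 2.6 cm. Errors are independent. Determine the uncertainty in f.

∂f/∂d_o = (d_i/(d_o+d_i))² = 0.623;  ∂f/∂d_i = (d_o/(d_o+d_i))² = 0.0445
δf = √((∂f/∂d_o · δd_o)² + (∂f/∂d_i · δd_i)²) = √(0.469 + 0.0134) = 0.695 cm

0.695 cm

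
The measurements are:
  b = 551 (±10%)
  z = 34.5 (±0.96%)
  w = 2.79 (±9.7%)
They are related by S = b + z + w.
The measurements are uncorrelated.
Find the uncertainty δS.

For a sum/difference, combine absolute errors in quadrature:
  (δb)² = 3040;  (δz)² = 0.110;  (δw)² = 0.0732
δS = √(3040) = 55.1

55.1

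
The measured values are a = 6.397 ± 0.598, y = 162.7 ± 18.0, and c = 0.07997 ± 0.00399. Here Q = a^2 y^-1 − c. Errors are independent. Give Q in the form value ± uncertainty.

Let p = a^2·y^-1 = 0.2515. δp/p = √((2·δa/a)² + (-1·δy/y)²) = √(0.0350 + 0.0122) = 0.217, so δp = 0.0546.
Q = p − c: δQ = √(δp² + δc²) = √(0.00299 + 1.59e-05) = 0.0548
Q = 0.1715.

0.1715 ± 0.0548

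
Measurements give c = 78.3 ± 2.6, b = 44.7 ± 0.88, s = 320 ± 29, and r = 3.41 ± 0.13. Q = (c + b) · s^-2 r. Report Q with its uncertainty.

0.00410 ± 0.000764

Let u = c + b = 123. δu = √(δc² + δb²) = √(6.76 + 0.774) = 2.74, so δu/u = 0.0223.
Q is then a monomial in u, s, r:
δQ/Q = √((δu/u)² + (-2·δs/s)² + (1·δr/r)²) = √(0.000498 + 0.0329 + 0.00145) = 0.187
Q = 0.00410, so δQ = 0.187 × 0.00410 = 0.000764.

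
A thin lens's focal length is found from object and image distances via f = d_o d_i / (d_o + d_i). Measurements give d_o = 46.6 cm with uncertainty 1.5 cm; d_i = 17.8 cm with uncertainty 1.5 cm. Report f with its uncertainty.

∂f/∂d_o = (d_i/(d_o+d_i))² = 0.0764;  ∂f/∂d_i = (d_o/(d_o+d_i))² = 0.524
δf = √((∂f/∂d_o · δd_o)² + (∂f/∂d_i · δd_i)²) = √(0.0131 + 0.617) = 0.794 cm
f = 12.9 cm.

12.9 ± 0.794 cm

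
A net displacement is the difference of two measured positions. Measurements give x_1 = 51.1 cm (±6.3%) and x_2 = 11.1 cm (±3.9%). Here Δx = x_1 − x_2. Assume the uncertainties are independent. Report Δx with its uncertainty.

40.0 ± 3.25 cm

Δx is a linear combination, so absolute uncertainties add in quadrature:
  (δx_1)² = 10.4;  (δx_2)² = 0.187
δΔx = √(10.6) = 3.25 cm
Δx = 40.0 cm.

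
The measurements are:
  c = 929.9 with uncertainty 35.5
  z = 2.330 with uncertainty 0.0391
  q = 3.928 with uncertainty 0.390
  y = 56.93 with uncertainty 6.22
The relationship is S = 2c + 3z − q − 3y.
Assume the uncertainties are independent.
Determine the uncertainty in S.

Each term contributes (cᵢ δxᵢ)² to (δS)²:
  (2·δc)² = 5040;  (3·δz)² = 0.0138;  (δq)² = 0.152;  (3·δy)² = 348
δS = √(5390) = 73.4

73.4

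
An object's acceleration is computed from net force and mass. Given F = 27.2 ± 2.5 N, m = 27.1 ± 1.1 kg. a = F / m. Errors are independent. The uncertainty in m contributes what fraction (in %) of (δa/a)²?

16.3%

(δa/a)² = (1·δF/F)² + (-1·δm/m)²
  F term: (1×0.0919)² = 0.00845
  m term: (-1×0.0406)² = 0.00165
Total = 0.0101. Share from m = 0.00165/0.0101 = 0.163.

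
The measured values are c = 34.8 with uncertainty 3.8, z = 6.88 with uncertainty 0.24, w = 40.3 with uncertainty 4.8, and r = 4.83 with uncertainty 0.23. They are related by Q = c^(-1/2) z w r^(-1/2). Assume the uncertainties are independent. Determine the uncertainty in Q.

2.94

Products/powers → add relative errors in quadrature, weighted by exponent:
  (−½·δc/c)² = (-0.5×0.109)² = 0.00298;  (1·δz/z)² = (1×0.0349)² = 0.00122;  (1·δw/w)² = (1×0.119)² = 0.0142;  (−½·δr/r)² = (-0.5×0.0476)² = 0.000567
δQ/Q = √(0.0190) = 0.138
Q = 21.4, so δQ = 0.138 × 21.4 = 2.94.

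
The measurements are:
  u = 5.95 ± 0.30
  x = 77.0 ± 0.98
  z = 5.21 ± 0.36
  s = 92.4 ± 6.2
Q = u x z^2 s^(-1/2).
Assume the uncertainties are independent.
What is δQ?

Relative error in a monomial: (δQ/Q)² = Σ (nᵢ · δxᵢ/xᵢ)².
  (1·δu/u)² = (1×0.0504)² = 0.00254;  (1·δx/x)² = (1×0.0127)² = 0.000162;  (2·δz/z)² = (2×0.0691)² = 0.0191;  (−½·δs/s)² = (-0.5×0.0671)² = 0.00113
δQ/Q = √(0.0229) = 0.151
Q = 1290, so δQ = 0.151 × 1290 = 196.

196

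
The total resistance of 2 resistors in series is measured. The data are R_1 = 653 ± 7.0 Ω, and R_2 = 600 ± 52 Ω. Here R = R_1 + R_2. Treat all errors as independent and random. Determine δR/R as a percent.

4.19%

R is a linear combination, so absolute uncertainties add in quadrature:
  (δR_1)² = 49.0;  (δR_2)² = 2700
δR = √(2750) = 52.5 Ω
R = 1250 Ω, so δR/R = 52.5/1250 = 0.0419.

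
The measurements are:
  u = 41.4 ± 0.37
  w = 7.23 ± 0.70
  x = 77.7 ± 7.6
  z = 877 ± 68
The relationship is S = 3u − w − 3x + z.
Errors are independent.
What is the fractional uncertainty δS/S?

Each term contributes (cᵢ δxᵢ)² to (δS)²:
  (3·δu)² = 1.23;  (δw)² = 0.490;  (3·δx)² = 520;  (δz)² = 4620
δS = √(5150) = 71.7
S = 761, so δS/S = 71.7/761 = 0.0943.

0.0943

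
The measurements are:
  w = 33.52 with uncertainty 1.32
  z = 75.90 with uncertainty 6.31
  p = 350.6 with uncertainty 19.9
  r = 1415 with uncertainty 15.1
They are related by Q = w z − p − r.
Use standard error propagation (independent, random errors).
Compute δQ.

235

Let h = w·z = 2544. δh/h = √((1·δw/w)² + (1·δz/z)²) = √(0.00155 + 0.00691) = 0.0920, so δh = 234.
Q = h − p − r: δQ = √(δh² + δp² + δr²) = √(54800 + 396 + 228) = 235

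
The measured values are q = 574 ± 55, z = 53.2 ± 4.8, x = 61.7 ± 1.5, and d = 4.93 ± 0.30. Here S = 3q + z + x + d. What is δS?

165

Each term contributes (cᵢ δxᵢ)² to (δS)²:
  (3·δq)² = 27200;  (δz)² = 23.0;  (δx)² = 2.25;  (δd)² = 0.0900
δS = √(27300) = 165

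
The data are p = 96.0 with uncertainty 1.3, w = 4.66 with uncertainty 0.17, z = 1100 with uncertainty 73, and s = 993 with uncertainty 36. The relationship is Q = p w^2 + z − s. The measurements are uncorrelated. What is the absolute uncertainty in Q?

175

Let h = p·w^2 = 2080. δh/h = √((1·δp/p)² + (2·δw/w)²) = √(0.000183 + 0.00532) = 0.0742, so δh = 155.
Q = h + z − s: δQ = √(δh² + δz² + δs²) = √(23900 + 5330 + 1300) = 175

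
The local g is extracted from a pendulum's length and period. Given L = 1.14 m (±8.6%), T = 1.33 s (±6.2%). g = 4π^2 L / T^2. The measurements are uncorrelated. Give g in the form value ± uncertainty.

g is a product of powers, so relative uncertainties combine in quadrature:
  (1·δL/L)² = (1×0.0860)² = 0.00740;  (-2·δT/T)² = (-2×0.0620)² = 0.0154
δg/g = √(0.0228) = 0.151
g = 25.4 m/s^2, so δg = 0.151 × 25.4 = 3.84 m/s^2.

25.4 ± 3.84 m/s^2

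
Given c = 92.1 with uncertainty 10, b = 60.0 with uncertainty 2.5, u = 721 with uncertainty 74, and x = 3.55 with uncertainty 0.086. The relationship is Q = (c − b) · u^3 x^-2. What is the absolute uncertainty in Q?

Let w = c − b = 32.1. δw = √(δc² + δb²) = √(100 + 6.25) = 10.3, so δw/w = 0.321.
Q is then a monomial in w, u, x:
δQ/Q = √((δw/w)² + (3·δu/u)² + (-2·δx/x)²) = √(0.103 + 0.0948 + 0.00235) = 0.448
Q = 9.55e+08, so δQ = 0.448 × 9.55e+08 = 4.27e+08.

4.27e+08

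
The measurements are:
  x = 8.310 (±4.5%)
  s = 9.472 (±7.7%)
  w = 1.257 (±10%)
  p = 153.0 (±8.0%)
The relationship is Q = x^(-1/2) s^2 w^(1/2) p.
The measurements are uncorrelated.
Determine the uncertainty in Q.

Q is a product of powers, so relative uncertainties combine in quadrature:
  (−½·δx/x)² = (-0.5×0.0450)² = 0.000506;  (2·δs/s)² = (2×0.0770)² = 0.0237;  (½·δw/w)² = (0.5×0.100)² = 0.00250;  (1·δp/p)² = (1×0.0800)² = 0.00640
δQ/Q = √(0.0331) = 0.182
Q = 5339, so δQ = 0.182 × 5339 = 972.

972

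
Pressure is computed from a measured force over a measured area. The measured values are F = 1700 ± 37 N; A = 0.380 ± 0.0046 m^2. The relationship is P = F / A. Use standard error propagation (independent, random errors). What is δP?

For a monomial P ∝ F, A^-1, fractional errors add in quadrature:
  (1·δF/F)² = (1×0.0218)² = 0.000474;  (-1·δA/A)² = (-1×0.0121)² = 0.000147
δP/P = √(0.000620) = 0.0249
P = 4470 Pa, so δP = 0.0249 × 4470 = 111 Pa.

111 Pa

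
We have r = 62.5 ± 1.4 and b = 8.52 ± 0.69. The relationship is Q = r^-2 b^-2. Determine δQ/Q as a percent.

Since Q is a product/quotient, work with relative uncertainties:
  (-2·δr/r)² = (-2×0.0224)² = 0.00201;  (-2·δb/b)² = (-2×0.0810)² = 0.0262
δQ/Q = √(0.0282) = 0.168

16.8%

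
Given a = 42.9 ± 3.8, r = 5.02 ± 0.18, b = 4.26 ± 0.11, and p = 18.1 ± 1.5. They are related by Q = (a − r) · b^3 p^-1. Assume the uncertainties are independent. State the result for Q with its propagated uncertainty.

162 ± 24.5

Let u = a − r = 37.9. δu = √(δa² + δr²) = √(14.4 + 0.0324) = 3.80, so δu/u = 0.100.
Q is then a monomial in u, b, p:
δQ/Q = √((δu/u)² + (3·δb/b)² + (-1·δp/p)²) = √(0.0101 + 0.00600 + 0.00687) = 0.152
Q = 162, so δQ = 0.152 × 162 = 24.5.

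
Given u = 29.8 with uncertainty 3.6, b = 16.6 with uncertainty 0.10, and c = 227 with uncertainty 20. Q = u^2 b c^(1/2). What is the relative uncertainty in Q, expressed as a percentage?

Each factor contributes (exponent × relative error)² to (δQ/Q)²:
  (2·δu/u)² = (2×0.121)² = 0.0584;  (1·δb/b)² = (1×0.00602)² = 3.63e-05;  (½·δc/c)² = (0.5×0.0881)² = 0.00194
δQ/Q = √(0.0604) = 0.246

24.6%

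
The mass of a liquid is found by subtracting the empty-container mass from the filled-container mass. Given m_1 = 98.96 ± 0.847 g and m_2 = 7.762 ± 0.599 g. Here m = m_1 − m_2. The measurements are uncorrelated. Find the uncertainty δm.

1.04 g

For a sum/difference, combine absolute errors in quadrature:
  (δm_1)² = 0.717;  (δm_2)² = 0.359
δm = √(1.08) = 1.04 g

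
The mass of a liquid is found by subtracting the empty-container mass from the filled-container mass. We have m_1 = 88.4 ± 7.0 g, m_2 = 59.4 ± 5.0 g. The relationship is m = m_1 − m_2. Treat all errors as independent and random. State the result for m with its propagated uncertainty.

29.0 ± 8.60 g

Sums and differences: (δm)² = Σ (cᵢ δxᵢ)².
  (δm_1)² = 49.0;  (δm_2)² = 25.0
δm = √(74.0) = 8.60 g
m = 29.0 g.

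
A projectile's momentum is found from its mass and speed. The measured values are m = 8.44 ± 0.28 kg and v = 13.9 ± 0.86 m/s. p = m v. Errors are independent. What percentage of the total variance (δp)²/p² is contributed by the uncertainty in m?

(δp/p)² = (1·δm/m)² + (1·δv/v)²
  m term: (1×0.0332)² = 0.00110
  v term: (1×0.0619)² = 0.00383
Total = 0.00493. Share from m = 0.00110/0.00493 = 0.223.

22.3%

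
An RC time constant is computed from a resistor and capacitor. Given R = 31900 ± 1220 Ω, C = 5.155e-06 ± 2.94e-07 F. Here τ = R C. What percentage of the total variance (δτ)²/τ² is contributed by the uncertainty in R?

(δτ/τ)² = (1·δR/R)² + (1·δC/C)²
  R term: (1×0.0382)² = 0.00146
  C term: (1×0.0570)² = 0.00325
Total = 0.00472. Share from R = 0.00146/0.00472 = 0.310.

31.0%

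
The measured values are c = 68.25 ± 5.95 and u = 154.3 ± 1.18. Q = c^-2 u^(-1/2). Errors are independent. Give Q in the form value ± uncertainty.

For a monomial Q ∝ c^-2, u^(-1/2), fractional errors add in quadrature:
  (-2·δc/c)² = (-2×0.0872)² = 0.0304;  (−½·δu/u)² = (-0.5×0.00765)² = 1.46e-05
δQ/Q = √(0.0304) = 0.174
Q = 1.728e-05, so δQ = 0.174 × 1.728e-05 = 3.01e-06.

(1.728 ± 0.301) × 10^-5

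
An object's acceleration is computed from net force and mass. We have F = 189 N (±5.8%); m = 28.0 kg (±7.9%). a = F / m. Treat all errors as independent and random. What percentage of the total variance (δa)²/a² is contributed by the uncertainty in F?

35.0%

(δa/a)² = (1·δF/F)² + (-1·δm/m)²
  F term: (1×0.0580)² = 0.00336
  m term: (-1×0.0790)² = 0.00624
Total = 0.00960. Share from F = 0.00336/0.00960 = 0.350.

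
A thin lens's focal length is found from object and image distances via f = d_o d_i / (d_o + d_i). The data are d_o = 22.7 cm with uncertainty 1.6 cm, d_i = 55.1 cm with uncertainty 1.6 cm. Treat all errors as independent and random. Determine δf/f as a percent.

5.06%

∂f/∂d_o = (d_i/(d_o+d_i))² = 0.502;  ∂f/∂d_i = (d_o/(d_o+d_i))² = 0.0851
δf = √((∂f/∂d_o · δd_o)² + (∂f/∂d_i · δd_i)²) = √(0.644 + 0.0186) = 0.814 cm
f = 16.1 cm, so δf/f = 0.814/16.1 = 0.0506.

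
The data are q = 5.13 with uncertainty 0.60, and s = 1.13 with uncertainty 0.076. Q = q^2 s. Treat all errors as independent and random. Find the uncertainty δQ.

Q is a product of powers, so relative uncertainties combine in quadrature:
  (2·δq/q)² = (2×0.117)² = 0.0547;  (1·δs/s)² = (1×0.0673)² = 0.00452
δQ/Q = √(0.0592) = 0.243
Q = 29.7, so δQ = 0.243 × 29.7 = 7.24.

7.24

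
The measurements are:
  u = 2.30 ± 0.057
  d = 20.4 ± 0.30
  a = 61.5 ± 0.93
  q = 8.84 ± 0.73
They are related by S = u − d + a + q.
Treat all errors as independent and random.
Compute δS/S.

0.0234

For a sum/difference, combine absolute errors in quadrature:
  (δu)² = 0.00325;  (δd)² = 0.0900;  (δa)² = 0.865;  (δq)² = 0.533
δS = √(1.49) = 1.22
S = 52.2, so δS/S = 1.22/52.2 = 0.0234.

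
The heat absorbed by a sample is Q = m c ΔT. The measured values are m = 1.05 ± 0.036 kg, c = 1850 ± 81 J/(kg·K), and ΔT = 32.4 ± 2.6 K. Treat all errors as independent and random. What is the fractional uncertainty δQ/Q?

0.0976

Since Q is a product/quotient, work with relative uncertainties:
  (1·δm/m)² = (1×0.0343)² = 0.00118;  (1·δc/c)² = (1×0.0438)² = 0.00192;  (1·δΔT/ΔT)² = (1×0.0802)² = 0.00644
δQ/Q = √(0.00953) = 0.0976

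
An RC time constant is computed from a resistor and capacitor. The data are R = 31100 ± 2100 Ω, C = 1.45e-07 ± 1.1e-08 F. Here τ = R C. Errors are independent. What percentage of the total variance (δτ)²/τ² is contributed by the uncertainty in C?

55.8%

(δτ/τ)² = (1·δR/R)² + (1·δC/C)²
  R term: (1×0.0675)² = 0.00456
  C term: (1×0.0759)² = 0.00576
Total = 0.0103. Share from C = 0.00576/0.0103 = 0.558.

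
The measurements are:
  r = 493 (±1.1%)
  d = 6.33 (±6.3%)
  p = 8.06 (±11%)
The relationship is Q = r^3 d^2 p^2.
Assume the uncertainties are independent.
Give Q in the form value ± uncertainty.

(3.12 ± 0.797) × 10^11

Q is a product of powers, so relative uncertainties combine in quadrature:
  (3·δr/r)² = (3×0.0110)² = 0.00109;  (2·δd/d)² = (2×0.0630)² = 0.0159;  (2·δp/p)² = (2×0.110)² = 0.0484
δQ/Q = √(0.0654) = 0.256
Q = 3.12e+11, so δQ = 0.256 × 3.12e+11 = 7.97e+10.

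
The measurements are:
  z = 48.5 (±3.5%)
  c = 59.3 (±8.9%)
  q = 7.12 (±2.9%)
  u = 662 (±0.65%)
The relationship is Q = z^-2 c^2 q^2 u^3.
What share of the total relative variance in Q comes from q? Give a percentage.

8.34%

(δQ/Q)² = (-2·δz/z)² + (2·δc/c)² + (2·δq/q)² + (3·δu/u)²
  z term: (-2×0.0350)² = 0.00490
  c term: (2×0.0890)² = 0.0317
  q term: (2×0.0290)² = 0.00336
  u term: (3×0.00650)² = 0.000380
Total = 0.0403. Share from q = 0.00336/0.0403 = 0.0834.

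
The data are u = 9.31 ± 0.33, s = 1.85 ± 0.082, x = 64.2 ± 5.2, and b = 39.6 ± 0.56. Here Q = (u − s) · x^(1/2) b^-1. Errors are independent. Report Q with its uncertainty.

1.51 ± 0.0945

Let w = u − s = 7.46. δw = √(δu² + δs²) = √(0.109 + 0.00672) = 0.340, so δw/w = 0.0456.
Q is then a monomial in w, x, b:
δQ/Q = √((δw/w)² + (½·δx/x)² + (-1·δb/b)²) = √(0.00208 + 0.00164 + 0.000200) = 0.0626
Q = 1.51, so δQ = 0.0626 × 1.51 = 0.0945.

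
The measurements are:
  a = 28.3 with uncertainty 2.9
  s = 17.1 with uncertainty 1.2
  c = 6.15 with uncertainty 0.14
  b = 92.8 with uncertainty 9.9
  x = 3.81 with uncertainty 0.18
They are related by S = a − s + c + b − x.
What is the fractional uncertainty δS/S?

0.0977

Sums and differences: (δS)² = Σ (cᵢ δxᵢ)².
  (δa)² = 8.41;  (δs)² = 1.44;  (δc)² = 0.0196;  (δb)² = 98.0;  (δx)² = 0.0324
δS = √(108) = 10.4
S = 106, so δS/S = 10.4/106 = 0.0977.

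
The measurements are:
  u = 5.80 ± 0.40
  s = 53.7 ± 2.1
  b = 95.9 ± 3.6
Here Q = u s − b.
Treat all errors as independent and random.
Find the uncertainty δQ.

25.0

Let p = u·s = 311. δp/p = √((1·δu/u)² + (1·δs/s)²) = √(0.00476 + 0.00153) = 0.0793, so δp = 24.7.
Q = p − b: δQ = √(δp² + δb²) = √(610 + 13.0) = 25.0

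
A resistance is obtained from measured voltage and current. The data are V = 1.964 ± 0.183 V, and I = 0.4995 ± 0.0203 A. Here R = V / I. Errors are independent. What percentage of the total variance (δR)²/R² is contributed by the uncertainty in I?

(δR/R)² = (1·δV/V)² + (-1·δI/I)²
  V term: (1×0.0932)² = 0.00868
  I term: (-1×0.0406)² = 0.00165
Total = 0.0103. Share from I = 0.00165/0.0103 = 0.160.

16.0%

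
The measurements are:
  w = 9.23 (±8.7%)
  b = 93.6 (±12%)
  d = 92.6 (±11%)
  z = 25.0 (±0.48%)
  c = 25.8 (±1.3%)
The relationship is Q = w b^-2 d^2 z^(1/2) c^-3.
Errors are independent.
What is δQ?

0.000892

For a monomial Q ∝ w, b^-2, d^2, z^(1/2), c^-3, fractional errors add in quadrature:
  (1·δw/w)² = (1×0.0870)² = 0.00757;  (-2·δb/b)² = (-2×0.120)² = 0.0576;  (2·δd/d)² = (2×0.110)² = 0.0484;  (½·δz/z)² = (0.5×0.00480)² = 5.76e-06;  (-3·δc/c)² = (-3×0.0130)² = 0.00152
δQ/Q = √(0.115) = 0.339
Q = 0.00263, so δQ = 0.339 × 0.00263 = 0.000892.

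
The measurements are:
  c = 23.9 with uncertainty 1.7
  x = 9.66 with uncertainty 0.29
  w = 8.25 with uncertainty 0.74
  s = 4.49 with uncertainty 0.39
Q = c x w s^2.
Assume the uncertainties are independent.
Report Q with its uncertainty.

Q is a product of powers, so relative uncertainties combine in quadrature:
  (1·δc/c)² = (1×0.0711)² = 0.00506;  (1·δx/x)² = (1×0.0300)² = 0.000901;  (1·δw/w)² = (1×0.0897)² = 0.00805;  (2·δs/s)² = (2×0.0869)² = 0.0302
δQ/Q = √(0.0442) = 0.210
Q = 38400, so δQ = 0.210 × 38400 = 8070.

38400 ± 8070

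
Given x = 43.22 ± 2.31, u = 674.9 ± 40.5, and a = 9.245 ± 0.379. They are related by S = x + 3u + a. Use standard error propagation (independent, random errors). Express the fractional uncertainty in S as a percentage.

Sums and differences: (δS)² = Σ (cᵢ δxᵢ)².
  (δx)² = 5.34;  (3·δu)² = 14800;  (δa)² = 0.144
δS = √(14800) = 122
S = 2077, so δS/S = 122/2077 = 0.0585.

5.85%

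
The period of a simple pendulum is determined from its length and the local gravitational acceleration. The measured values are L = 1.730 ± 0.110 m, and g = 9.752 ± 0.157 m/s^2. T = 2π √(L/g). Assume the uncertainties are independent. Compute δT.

0.0868 s

Each factor contributes (exponent × relative error)² to (δT/T)²:
  (½·δL/L)² = (0.5×0.0636)² = 0.00101;  (−½·δg/g)² = (-0.5×0.0161)² = 6.48e-05
δT/T = √(0.00108) = 0.0328
T = 2.646 s, so δT = 0.0328 × 2.646 = 0.0868 s.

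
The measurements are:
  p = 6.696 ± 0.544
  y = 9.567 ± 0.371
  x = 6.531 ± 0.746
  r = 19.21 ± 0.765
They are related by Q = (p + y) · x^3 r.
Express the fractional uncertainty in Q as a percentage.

34.7%

Let u = p + y = 16.26. δu = √(δp² + δy²) = √(0.296 + 0.138) = 0.658, so δu/u = 0.0405.
Q is then a monomial in u, x, r:
δQ/Q = √((δu/u)² + (3·δx/x)² + (1·δr/r)²) = √(0.00164 + 0.117 + 0.00159) = 0.347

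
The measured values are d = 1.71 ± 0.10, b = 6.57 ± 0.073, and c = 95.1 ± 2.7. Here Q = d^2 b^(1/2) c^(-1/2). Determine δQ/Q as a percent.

11.8%

Each factor contributes (exponent × relative error)² to (δQ/Q)²:
  (2·δd/d)² = (2×0.0585)² = 0.0137;  (½·δb/b)² = (0.5×0.0111)² = 3.09e-05;  (−½·δc/c)² = (-0.5×0.0284)² = 0.000202
δQ/Q = √(0.0139) = 0.118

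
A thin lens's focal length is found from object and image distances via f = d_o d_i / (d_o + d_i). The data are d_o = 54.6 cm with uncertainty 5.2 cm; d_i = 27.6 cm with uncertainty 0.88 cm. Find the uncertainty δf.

∂f/∂d_o = (d_i/(d_o+d_i))² = 0.113;  ∂f/∂d_i = (d_o/(d_o+d_i))² = 0.441
δf = √((∂f/∂d_o · δd_o)² + (∂f/∂d_i · δd_i)²) = √(0.344 + 0.151) = 0.703 cm

0.703 cm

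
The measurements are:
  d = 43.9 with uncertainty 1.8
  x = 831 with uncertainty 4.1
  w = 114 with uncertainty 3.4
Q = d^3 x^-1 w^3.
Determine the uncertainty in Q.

Q is a product of powers, so relative uncertainties combine in quadrature:
  (3·δd/d)² = (3×0.0410)² = 0.0151;  (-1·δx/x)² = (-1×0.00493)² = 2.43e-05;  (3·δw/w)² = (3×0.0298)² = 0.00801
δQ/Q = √(0.0232) = 0.152
Q = 1.51e+08, so δQ = 0.152 × 1.51e+08 = 2.3e+07.

2.3e+07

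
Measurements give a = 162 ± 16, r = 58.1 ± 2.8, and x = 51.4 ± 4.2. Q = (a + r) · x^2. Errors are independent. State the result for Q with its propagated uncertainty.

Let u = a + r = 220. δu = √(δa² + δr²) = √(256 + 7.84) = 16.2, so δu/u = 0.0738.
Q is then a monomial in u, x:
δQ/Q = √((δu/u)² + (2·δx/x)²) = √(0.00545 + 0.0267) = 0.179
Q = 5.81e+05, so δQ = 0.179 × 5.81e+05 = 1.04e+05.

(5.81 ± 1.04) × 10^5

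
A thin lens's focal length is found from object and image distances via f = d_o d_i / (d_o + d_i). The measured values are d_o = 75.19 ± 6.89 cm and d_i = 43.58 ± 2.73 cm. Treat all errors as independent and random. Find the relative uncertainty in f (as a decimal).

0.0520

∂f/∂d_o = (d_i/(d_o+d_i))² = 0.135;  ∂f/∂d_i = (d_o/(d_o+d_i))² = 0.401
δf = √((∂f/∂d_o · δd_o)² + (∂f/∂d_i · δd_i)²) = √(0.861 + 1.20) = 1.43 cm
f = 27.59 cm, so δf/f = 1.43/27.59 = 0.0520.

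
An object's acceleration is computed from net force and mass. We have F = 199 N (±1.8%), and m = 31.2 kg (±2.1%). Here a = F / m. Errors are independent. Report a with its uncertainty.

6.38 ± 0.176 m/s^2

Products/powers → add relative errors in quadrature, weighted by exponent:
  (1·δF/F)² = (1×0.0180)² = 0.000324;  (-1·δm/m)² = (-1×0.0210)² = 0.000441
δa/a = √(0.000765) = 0.0277
a = 6.38 m/s^2, so δa = 0.0277 × 6.38 = 0.176 m/s^2.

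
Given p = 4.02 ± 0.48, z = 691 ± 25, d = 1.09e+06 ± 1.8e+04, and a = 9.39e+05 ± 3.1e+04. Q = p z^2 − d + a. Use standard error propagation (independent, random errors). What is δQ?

2.7e+05

Let w = p·z^2 = 1.92e+06. δw/w = √((1·δp/p)² + (2·δz/z)²) = √(0.0143 + 0.00524) = 0.140, so δw = 2.68e+05.
Q = w − d + a: δQ = √(δw² + δd² + δa²) = √(7.18e+10 + 3.24e+08 + 9.61e+08) = 2.7e+05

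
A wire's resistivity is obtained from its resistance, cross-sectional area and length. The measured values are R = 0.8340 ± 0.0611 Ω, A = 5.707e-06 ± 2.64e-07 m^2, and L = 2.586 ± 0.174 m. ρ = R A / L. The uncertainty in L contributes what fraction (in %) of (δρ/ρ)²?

37.6%

(δρ/ρ)² = (1·δR/R)² + (1·δA/A)² + (-1·δL/L)²
  R term: (1×0.0733)² = 0.00537
  A term: (1×0.0463)² = 0.00214
  L term: (-1×0.0673)² = 0.00453
Total = 0.0120. Share from L = 0.00453/0.0120 = 0.376.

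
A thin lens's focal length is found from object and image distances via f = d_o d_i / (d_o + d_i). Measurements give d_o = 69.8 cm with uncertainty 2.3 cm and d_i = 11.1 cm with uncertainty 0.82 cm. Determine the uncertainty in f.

0.612 cm

∂f/∂d_o = (d_i/(d_o+d_i))² = 0.0188;  ∂f/∂d_i = (d_o/(d_o+d_i))² = 0.744
δf = √((∂f/∂d_o · δd_o)² + (∂f/∂d_i · δd_i)²) = √(0.00187 + 0.373) = 0.612 cm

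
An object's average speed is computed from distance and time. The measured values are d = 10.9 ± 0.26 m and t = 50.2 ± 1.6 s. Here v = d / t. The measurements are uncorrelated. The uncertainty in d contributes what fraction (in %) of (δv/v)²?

35.9%

(δv/v)² = (1·δd/d)² + (-1·δt/t)²
  d term: (1×0.0239)² = 0.000569
  t term: (-1×0.0319)² = 0.00102
Total = 0.00158. Share from d = 0.000569/0.00158 = 0.359.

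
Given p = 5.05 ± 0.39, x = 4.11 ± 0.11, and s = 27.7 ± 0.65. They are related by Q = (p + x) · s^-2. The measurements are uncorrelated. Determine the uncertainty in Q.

Let u = p + x = 9.16. δu = √(δp² + δx²) = √(0.152 + 0.0121) = 0.405, so δu/u = 0.0442.
Q is then a monomial in u, s:
δQ/Q = √((δu/u)² + (-2·δs/s)²) = √(0.00196 + 0.00220) = 0.0645
Q = 0.0119, so δQ = 0.0645 × 0.0119 = 0.000770.

0.000770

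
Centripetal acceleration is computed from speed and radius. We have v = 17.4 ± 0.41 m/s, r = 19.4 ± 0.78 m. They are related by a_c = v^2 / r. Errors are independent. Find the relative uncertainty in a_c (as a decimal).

0.0619

For a monomial a_c ∝ v^2, r^-1, fractional errors add in quadrature:
  (2·δv/v)² = (2×0.0236)² = 0.00222;  (-1·δr/r)² = (-1×0.0402)² = 0.00162
δa_c/a_c = √(0.00384) = 0.0619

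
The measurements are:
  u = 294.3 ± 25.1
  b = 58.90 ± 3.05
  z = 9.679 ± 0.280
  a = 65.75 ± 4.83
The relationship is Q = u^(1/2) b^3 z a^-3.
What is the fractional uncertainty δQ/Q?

For a monomial Q ∝ u^(1/2), b^3, z, a^-3, fractional errors add in quadrature:
  (½·δu/u)² = (0.5×0.0853)² = 0.00182;  (3·δb/b)² = (3×0.0518)² = 0.0241;  (1·δz/z)² = (1×0.0289)² = 0.000837;  (-3·δa/a)² = (-3×0.0735)² = 0.0486
δQ/Q = √(0.0754) = 0.275

0.275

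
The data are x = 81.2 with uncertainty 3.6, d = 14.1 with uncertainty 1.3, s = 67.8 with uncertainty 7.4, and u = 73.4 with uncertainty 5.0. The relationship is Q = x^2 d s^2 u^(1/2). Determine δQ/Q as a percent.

Products/powers → add relative errors in quadrature, weighted by exponent:
  (2·δx/x)² = (2×0.0443)² = 0.00786;  (1·δd/d)² = (1×0.0922)² = 0.00850;  (2·δs/s)² = (2×0.109)² = 0.0477;  (½·δu/u)² = (0.5×0.0681)² = 0.00116
δQ/Q = √(0.0652) = 0.255

25.5%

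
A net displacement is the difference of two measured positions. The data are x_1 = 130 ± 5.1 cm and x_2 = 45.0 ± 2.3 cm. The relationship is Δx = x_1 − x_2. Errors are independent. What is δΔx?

5.59 cm

Each term contributes (cᵢ δxᵢ)² to (δΔx)²:
  (δx_1)² = 26.0;  (δx_2)² = 5.29
δΔx = √(31.3) = 5.59 cm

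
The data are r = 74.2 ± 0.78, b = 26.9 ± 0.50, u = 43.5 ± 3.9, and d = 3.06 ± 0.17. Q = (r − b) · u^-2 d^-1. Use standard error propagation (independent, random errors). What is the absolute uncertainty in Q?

0.00154

Let w = r − b = 47.3. δw = √(δr² + δb²) = √(0.608 + 0.250) = 0.926, so δw/w = 0.0196.
Q is then a monomial in w, u, d:
δQ/Q = √((δw/w)² + (-2·δu/u)² + (-1·δd/d)²) = √(0.000384 + 0.0322 + 0.00309) = 0.189
Q = 0.00817, so δQ = 0.189 × 0.00817 = 0.00154.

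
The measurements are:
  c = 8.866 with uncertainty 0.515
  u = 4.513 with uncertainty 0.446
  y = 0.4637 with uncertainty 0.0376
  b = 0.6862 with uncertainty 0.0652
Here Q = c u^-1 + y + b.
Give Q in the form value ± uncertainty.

Let p = c·u^-1 = 1.965. δp/p = √((1·δc/c)² + (-1·δu/u)²) = √(0.00337 + 0.00977) = 0.115, so δp = 0.225.
Q = p + y + b: δQ = √(δp² + δy² + δb²) = √(0.0507 + 0.00141 + 0.00425) = 0.237
Q = 3.114.

3.114 ± 0.237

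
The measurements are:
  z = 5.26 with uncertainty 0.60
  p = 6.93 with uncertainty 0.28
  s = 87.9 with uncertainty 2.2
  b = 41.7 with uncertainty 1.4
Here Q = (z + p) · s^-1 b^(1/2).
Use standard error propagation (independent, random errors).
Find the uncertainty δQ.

0.0556

Let u = z + p = 12.2. δu = √(δz² + δp²) = √(0.360 + 0.0784) = 0.662, so δu/u = 0.0543.
Q is then a monomial in u, s, b:
δQ/Q = √((δu/u)² + (-1·δs/s)² + (½·δb/b)²) = √(0.00295 + 0.000626 + 0.000282) = 0.0621
Q = 0.896, so δQ = 0.0621 × 0.896 = 0.0556.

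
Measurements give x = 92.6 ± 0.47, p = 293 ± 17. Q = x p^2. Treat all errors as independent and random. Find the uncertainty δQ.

9.23e+05

Since Q is a product/quotient, work with relative uncertainties:
  (1·δx/x)² = (1×0.00508)² = 2.58e-05;  (2·δp/p)² = (2×0.0580)² = 0.0135
δQ/Q = √(0.0135) = 0.116
Q = 7.95e+06, so δQ = 0.116 × 7.95e+06 = 9.23e+05.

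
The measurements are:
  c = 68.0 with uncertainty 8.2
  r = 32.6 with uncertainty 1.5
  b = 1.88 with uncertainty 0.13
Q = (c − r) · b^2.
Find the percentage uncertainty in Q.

Let u = c − r = 35.4. δu = √(δc² + δr²) = √(67.2 + 2.25) = 8.34, so δu/u = 0.235.
Q is then a monomial in u, b:
δQ/Q = √((δu/u)² + (2·δb/b)²) = √(0.0555 + 0.0191) = 0.273

27.3%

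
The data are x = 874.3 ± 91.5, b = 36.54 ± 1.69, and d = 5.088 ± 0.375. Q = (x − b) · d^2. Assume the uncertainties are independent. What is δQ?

3980

Let u = x − b = 837.8. δu = √(δx² + δb²) = √(8370 + 2.86) = 91.5, so δu/u = 0.109.
Q is then a monomial in u, d:
δQ/Q = √((δu/u)² + (2·δd/d)²) = √(0.0119 + 0.0217) = 0.183
Q = 21690, so δQ = 0.183 × 21690 = 3980.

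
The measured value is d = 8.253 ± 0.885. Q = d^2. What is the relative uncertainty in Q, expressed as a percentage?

21.4%

Since Q is a product/quotient, work with relative uncertainties:
  (2·δd/d)² = (2×0.107)² = 0.0460
δQ/Q = √(0.0460) = 0.214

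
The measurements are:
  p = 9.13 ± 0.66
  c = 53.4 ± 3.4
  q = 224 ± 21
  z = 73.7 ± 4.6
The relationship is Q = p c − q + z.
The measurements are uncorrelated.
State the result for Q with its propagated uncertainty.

337 ± 51.7

Let w = p·c = 488. δw/w = √((1·δp/p)² + (1·δc/c)²) = √(0.00523 + 0.00405) = 0.0963, so δw = 47.0.
Q = w − q + z: δQ = √(δw² + δq² + δz²) = √(2210 + 441 + 21.2) = 51.7
Q = 337.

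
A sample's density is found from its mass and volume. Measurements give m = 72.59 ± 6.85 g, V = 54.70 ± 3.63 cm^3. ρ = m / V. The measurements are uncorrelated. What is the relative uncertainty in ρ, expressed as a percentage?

11.5%

Relative error in a monomial: (δρ/ρ)² = Σ (nᵢ · δxᵢ/xᵢ)².
  (1·δm/m)² = (1×0.0944)² = 0.00890;  (-1·δV/V)² = (-1×0.0664)² = 0.00440
δρ/ρ = √(0.0133) = 0.115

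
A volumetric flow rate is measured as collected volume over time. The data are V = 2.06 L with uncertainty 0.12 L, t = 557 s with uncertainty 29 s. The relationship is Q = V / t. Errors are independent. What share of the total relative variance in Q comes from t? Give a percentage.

44.4%

(δQ/Q)² = (1·δV/V)² + (-1·δt/t)²
  V term: (1×0.0583)² = 0.00339
  t term: (-1×0.0521)² = 0.00271
Total = 0.00610. Share from t = 0.00271/0.00610 = 0.444.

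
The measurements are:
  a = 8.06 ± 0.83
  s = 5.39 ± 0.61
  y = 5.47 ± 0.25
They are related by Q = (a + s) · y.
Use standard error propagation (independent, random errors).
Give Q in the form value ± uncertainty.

73.6 ± 6.56

Let u = a + s = 13.4. δu = √(δa² + δs²) = √(0.689 + 0.372) = 1.03, so δu/u = 0.0766.
Q is then a monomial in u, y:
δQ/Q = √((δu/u)² + (1·δy/y)²) = √(0.00587 + 0.00209) = 0.0892
Q = 73.6, so δQ = 0.0892 × 73.6 = 6.56.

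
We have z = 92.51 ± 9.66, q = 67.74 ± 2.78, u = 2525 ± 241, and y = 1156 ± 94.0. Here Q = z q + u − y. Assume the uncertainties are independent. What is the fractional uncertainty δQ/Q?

Let p = z·q = 6267. δp/p = √((1·δz/z)² + (1·δq/q)²) = √(0.0109 + 0.00168) = 0.112, so δp = 703.
Q = p + u − y: δQ = √(δp² + δu² + δy²) = √(4.94e+05 + 58100 + 8840) = 749
Q = 7636, so δQ/Q = 749/7636 = 0.0981.

0.0981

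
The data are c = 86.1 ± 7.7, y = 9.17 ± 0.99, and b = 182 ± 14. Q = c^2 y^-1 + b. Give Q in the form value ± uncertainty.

Let p = c^2·y^-1 = 808. δp/p = √((2·δc/c)² + (-1·δy/y)²) = √(0.0320 + 0.0117) = 0.209, so δp = 169.
Q = p + b: δQ = √(δp² + δb²) = √(28500 + 196) = 169
Q = 990.

990 ± 169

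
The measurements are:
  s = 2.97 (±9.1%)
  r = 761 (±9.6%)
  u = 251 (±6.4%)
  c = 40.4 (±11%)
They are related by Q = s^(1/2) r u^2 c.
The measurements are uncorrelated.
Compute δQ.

Since Q is a product/quotient, work with relative uncertainties:
  (½·δs/s)² = (0.5×0.0910)² = 0.00207;  (1·δr/r)² = (1×0.0960)² = 0.00922;  (2·δu/u)² = (2×0.0640)² = 0.0164;  (1·δc/c)² = (1×0.110)² = 0.0121
δQ/Q = √(0.0398) = 0.199
Q = 3.34e+09, so δQ = 0.199 × 3.34e+09 = 6.66e+08.

6.66e+08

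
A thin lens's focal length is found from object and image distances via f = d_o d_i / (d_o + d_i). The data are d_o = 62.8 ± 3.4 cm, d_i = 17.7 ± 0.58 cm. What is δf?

0.389 cm

∂f/∂d_o = (d_i/(d_o+d_i))² = 0.0483;  ∂f/∂d_i = (d_o/(d_o+d_i))² = 0.609
δf = √((∂f/∂d_o · δd_o)² + (∂f/∂d_i · δd_i)²) = √(0.0270 + 0.125) = 0.389 cm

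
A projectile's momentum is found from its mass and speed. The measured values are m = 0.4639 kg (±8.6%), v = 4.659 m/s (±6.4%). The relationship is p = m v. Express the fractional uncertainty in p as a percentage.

10.7%

Relative error in a monomial: (δp/p)² = Σ (nᵢ · δxᵢ/xᵢ)².
  (1·δm/m)² = (1×0.0860)² = 0.00740;  (1·δv/v)² = (1×0.0640)² = 0.00410
δp/p = √(0.0115) = 0.107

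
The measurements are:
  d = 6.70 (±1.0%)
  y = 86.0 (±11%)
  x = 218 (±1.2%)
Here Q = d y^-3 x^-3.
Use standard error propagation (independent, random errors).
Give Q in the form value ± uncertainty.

(1.02 ± 0.338) × 10^-12

Products/powers → add relative errors in quadrature, weighted by exponent:
  (1·δd/d)² = (1×0.0100)² = 0.000100;  (-3·δy/y)² = (-3×0.110)² = 0.109;  (-3·δx/x)² = (-3×0.0120)² = 0.00130
δQ/Q = √(0.110) = 0.332
Q = 1.02e-12, so δQ = 0.332 × 1.02e-12 = 3.38e-13.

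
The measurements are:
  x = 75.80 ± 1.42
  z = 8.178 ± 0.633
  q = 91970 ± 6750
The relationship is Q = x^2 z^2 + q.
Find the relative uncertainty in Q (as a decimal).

0.129

Let p = x^2·z^2 = 384300. δp/p = √((2·δx/x)² + (2·δz/z)²) = √(0.00140 + 0.0240) = 0.159, so δp = 61200.
Q = p + q: δQ = √(δp² + δq²) = √(3.75e+09 + 4.56e+07) = 61600
Q = 476200, so δQ/Q = 61600/476200 = 0.129.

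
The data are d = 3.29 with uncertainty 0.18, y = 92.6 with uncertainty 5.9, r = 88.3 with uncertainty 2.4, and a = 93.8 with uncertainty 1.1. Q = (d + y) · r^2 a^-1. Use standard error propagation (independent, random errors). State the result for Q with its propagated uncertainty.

7970 ± 661

Let u = d + y = 95.9. δu = √(δd² + δy²) = √(0.0324 + 34.8) = 5.90, so δu/u = 0.0616.
Q is then a monomial in u, r, a:
δQ/Q = √((δu/u)² + (2·δr/r)² + (-1·δa/a)²) = √(0.00379 + 0.00296 + 0.000138) = 0.0830
Q = 7970, so δQ = 0.0830 × 7970 = 661.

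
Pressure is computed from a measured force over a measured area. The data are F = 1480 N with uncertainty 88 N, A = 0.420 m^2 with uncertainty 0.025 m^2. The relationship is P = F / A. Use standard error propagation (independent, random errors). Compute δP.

296 Pa

For a monomial P ∝ F, A^-1, fractional errors add in quadrature:
  (1·δF/F)² = (1×0.0595)² = 0.00354;  (-1·δA/A)² = (-1×0.0595)² = 0.00354
δP/P = √(0.00708) = 0.0841
P = 3520 Pa, so δP = 0.0841 × 3520 = 296 Pa.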